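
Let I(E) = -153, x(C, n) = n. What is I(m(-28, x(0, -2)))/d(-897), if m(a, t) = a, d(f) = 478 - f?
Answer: -153/1375 ≈ -0.11127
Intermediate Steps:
I(m(-28, x(0, -2)))/d(-897) = -153/(478 - 1*(-897)) = -153/(478 + 897) = -153/1375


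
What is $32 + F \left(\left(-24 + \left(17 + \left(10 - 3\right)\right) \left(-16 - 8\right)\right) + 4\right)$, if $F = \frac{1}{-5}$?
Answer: $\frac{756}{5} \approx 151.2$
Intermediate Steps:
$F = - \frac{1}{5} \approx -0.2$
$32 + F \left(\left(-24 + \left(17 + \left(10 - 3\right)\right) \left(-16 - 8\right)\right) + 4\right) = 32 - \frac{\left(-24 + \left(17 + \left(10 - 3\right)\right) \left(-16 - 8\right)\right) + 4}{5} = 32 - \frac{\left(-24 + \left(17 + 7\right) \left(-24\right)\right) + 4}{5} = 32 - \frac{\left(-24 + 24 \left(-24\right)\right) + 4}{5} = 32 - \frac{\left(-24 - 576\right) + 4}{5} = 32 - \frac{-600 + 4}{5} = 32 - - \frac{596}{5} = 32 + \frac{596}{5} = \frac{756}{5}$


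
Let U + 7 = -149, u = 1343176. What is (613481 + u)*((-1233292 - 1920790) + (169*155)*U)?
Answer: -14167178921814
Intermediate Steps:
U = -156 (U = -7 - 149 = -156)
(613481 + u)*((-1233292 - 1920790) + (169*155)*U) = (613481 + 1343176)*((-1233292 - 1920790) + (169*155)*(-156)) = 1956657*(-3154082 + 26195*(-156)) = 1956657*(-3154082 - 4086420) = 1956657*(-7240502) = -14167178921814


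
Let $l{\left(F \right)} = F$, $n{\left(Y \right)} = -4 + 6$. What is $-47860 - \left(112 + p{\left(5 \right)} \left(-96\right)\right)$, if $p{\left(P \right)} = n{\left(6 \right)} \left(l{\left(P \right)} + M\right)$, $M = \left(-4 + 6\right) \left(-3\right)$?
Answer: $-48164$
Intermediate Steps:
$n{\left(Y \right)} = 2$
$M = -6$ ($M = 2 \left(-3\right) = -6$)
$p{\left(P \right)} = -12 + 2 P$ ($p{\left(P \right)} = 2 \left(P - 6\right) = 2 \left(-6 + P\right) = -12 + 2 P$)
$-47860 - \left(112 + p{\left(5 \right)} \left(-96\right)\right) = -47860 - \left(112 + \left(-12 + 2 \cdot 5\right) \left(-96\right)\right) = -47860 - \left(112 + \left(-12 + 10\right) \left(-96\right)\right) = -47860 - \left(112 - -192\right) = -47860 - \left(112 + 192\right) = -47860 - 304 = -48164$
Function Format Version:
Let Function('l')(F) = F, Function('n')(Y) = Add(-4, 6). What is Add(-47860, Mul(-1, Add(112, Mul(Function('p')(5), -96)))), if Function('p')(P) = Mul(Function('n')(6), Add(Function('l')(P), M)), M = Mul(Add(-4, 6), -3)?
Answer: -48164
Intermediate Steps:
Function('n')(Y) = 2
M = -6 (M = Mul(2, -3) = -6)
Function('p')(P) = Add(-12, Mul(2, P)) (Function('p')(P) = Mul(2, Add(P, -6)) = Mul(2, Add(-6, P)) = Add(-12, Mul(2, P)))
Add(-47860, Mul(-1, Add(112, Mul(Function('p')(5), -96)))) = Add(-47860, Mul(-1, Add(112, Mul(Add(-12, Mul(2, 5)), -96)))) = Add(-47860, Mul(-1, Add(112, Mul(Add(-12, 10), -96)))) = Add(-47860, Mul(-1, Add(112, Mul(-2, -96)))) = Add(-47860, Mul(-1, Add(112, 192))) = Add(-47860, Mul(-1, 304)) = Add(-47860, -304) = -48164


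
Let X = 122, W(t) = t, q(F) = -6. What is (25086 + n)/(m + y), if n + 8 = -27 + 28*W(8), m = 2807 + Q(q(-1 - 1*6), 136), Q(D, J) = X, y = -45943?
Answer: -8425/14338 ≈ -0.58760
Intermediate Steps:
Q(D, J) = 122
m = 2929 (m = 2807 + 122 = 2929)
n = 189 (n = -8 + (-27 + 28*8) = -8 + (-27 + 224) = -8 + 197 = 189)
(25086 + n)/(m + y) = (25086 + 189)/(2929 - 45943) = 25275/(-43014) = 25275*(-1/43014) = -8425/14338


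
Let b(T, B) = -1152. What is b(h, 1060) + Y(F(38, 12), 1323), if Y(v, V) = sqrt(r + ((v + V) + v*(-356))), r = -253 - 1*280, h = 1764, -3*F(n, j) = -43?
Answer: -1152 + I*sqrt(38685)/3 ≈ -1152.0 + 65.562*I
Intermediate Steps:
F(n, j) = 43/3 (F(n, j) = -1/3*(-43) = 43/3)
r = -533 (r = -253 - 280 = -533)
Y(v, V) = sqrt(-533 + V - 355*v) (Y(v, V) = sqrt(-533 + ((v + V) + v*(-356))) = sqrt(-533 + ((V + v) - 356*v)) = sqrt(-533 + (V - 355*v)) = sqrt(-533 + V - 355*v))
b(h, 1060) + Y(F(38, 12), 1323) = -1152 + sqrt(-533 + 1323 - 355*43/3) = -1152 + sqrt(-533 + 1323 - 15265/3) = -1152 + sqrt(-12895/3) = -1152 + I*sqrt(38685)/3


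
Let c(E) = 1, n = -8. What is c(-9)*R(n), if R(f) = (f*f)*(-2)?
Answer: -128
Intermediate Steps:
R(f) = -2*f² (R(f) = f²*(-2) = -2*f²)
c(-9)*R(n) = 1*(-2*(-8)²) = 1*(-2*64) = 1*(-128) = -128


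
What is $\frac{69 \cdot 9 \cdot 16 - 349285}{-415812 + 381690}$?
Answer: $\frac{339349}{34122} \approx 9.9452$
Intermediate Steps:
$\frac{69 \cdot 9 \cdot 16 - 349285}{-415812 + 381690} = \frac{621 \cdot 16 - 349285}{-34122} = \left(9936 - 349285\right) \left(- \frac{1}{34122}\right) = \left(-339349\right) \left(- \frac{1}{34122}\right) = \frac{339349}{34122}$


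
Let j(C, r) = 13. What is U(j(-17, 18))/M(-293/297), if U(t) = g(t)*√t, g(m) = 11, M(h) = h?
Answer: -3267*√13/293 ≈ -40.203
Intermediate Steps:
U(t) = 11*√t
U(j(-17, 18))/M(-293/297) = (11*√13)/((-293/297)) = (11*√13)/((-293*1/297)) = (11*√13)/(-293/297) = (11*√13)*(-297/293) = -3267*√13/293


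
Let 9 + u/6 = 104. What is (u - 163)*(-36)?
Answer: -14652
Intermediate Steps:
u = 570 (u = -54 + 6*104 = -54 + 624 = 570)
(u - 163)*(-36) = (570 - 163)*(-36) = 407*(-36) = -14652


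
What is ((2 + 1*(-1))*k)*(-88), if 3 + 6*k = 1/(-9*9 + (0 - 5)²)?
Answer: 1859/42 ≈ 44.262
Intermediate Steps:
k = -169/336 (k = -½ + 1/(6*(-9*9 + (0 - 5)²)) = -½ + 1/(6*(-81 + (-5)²)) = -½ + 1/(6*(-81 + 25)) = -½ + (⅙)/(-56) = -½ + (⅙)*(-1/56) = -½ - 1/336 = -169/336 ≈ -0.50298)
((2 + 1*(-1))*k)*(-88) = ((2 + 1*(-1))*(-169/336))*(-88) = ((2 - 1)*(-169/336))*(-88) = (1*(-169/336))*(-88) = -169/336*(-88) = 1859/42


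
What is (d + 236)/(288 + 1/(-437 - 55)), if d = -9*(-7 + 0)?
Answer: 147108/141695 ≈ 1.0382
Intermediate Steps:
d = 63 (d = -9*(-7) = 63)
(d + 236)/(288 + 1/(-437 - 55)) = (63 + 236)/(288 + 1/(-437 - 55)) = 299/(288 + 1/(-492)) = 299/(288 - 1/492) = 299/(141695/492) = 299*(492/141695) = 147108/141695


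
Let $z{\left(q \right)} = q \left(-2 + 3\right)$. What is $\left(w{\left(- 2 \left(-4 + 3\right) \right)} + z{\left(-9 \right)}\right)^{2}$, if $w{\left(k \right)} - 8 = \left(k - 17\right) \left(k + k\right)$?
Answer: $3721$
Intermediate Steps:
$w{\left(k \right)} = 8 + 2 k \left(-17 + k\right)$ ($w{\left(k \right)} = 8 + \left(k - 17\right) \left(k + k\right) = 8 + \left(-17 + k\right) 2 k = 8 + 2 k \left(-17 + k\right)$)
$z{\left(q \right)} = q$ ($z{\left(q \right)} = q 1 = q$)
$\left(w{\left(- 2 \left(-4 + 3\right) \right)} + z{\left(-9 \right)}\right)^{2} = \left(\left(8 - 34 \left(- 2 \left(-4 + 3\right)\right) + 2 \left(- 2 \left(-4 + 3\right)\right)^{2}\right) - 9\right)^{2} = \left(\left(8 - 34 \left(\left(-2\right) \left(-1\right)\right) + 2 \left(\left(-2\right) \left(-1\right)\right)^{2}\right) - 9\right)^{2} = \left(\left(8 - 68 + 2 \cdot 2^{2}\right) - 9\right)^{2} = \left(\left(8 - 68 + 2 \cdot 4\right) - 9\right)^{2} = \left(\left(8 - 68 + 8\right) - 9\right)^{2} = \left(-52 - 9\right)^{2} = \left(-61\right)^{2} = 3721$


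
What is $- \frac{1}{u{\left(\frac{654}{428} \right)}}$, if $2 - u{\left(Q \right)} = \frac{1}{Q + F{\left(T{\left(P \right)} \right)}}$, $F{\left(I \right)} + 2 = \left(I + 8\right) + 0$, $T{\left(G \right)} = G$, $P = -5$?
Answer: $- \frac{541}{868} \approx -0.62327$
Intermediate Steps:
$F{\left(I \right)} = 6 + I$ ($F{\left(I \right)} = -2 + \left(\left(I + 8\right) + 0\right) = -2 + \left(\left(8 + I\right) + 0\right) = -2 + \left(8 + I\right) = 6 + I$)
$u{\left(Q \right)} = 2 - \frac{1}{1 + Q}$ ($u{\left(Q \right)} = 2 - \frac{1}{Q + \left(6 - 5\right)} = 2 - \frac{1}{Q + 1} = 2 - \frac{1}{1 + Q}$)
$- \frac{1}{u{\left(\frac{654}{428} \right)}} = - \frac{1}{\frac{1}{1 + \frac{654}{428}} \left(1 + 2 \cdot \frac{654}{428}\right)} = - \frac{1}{\frac{1}{1 + 654 \cdot \frac{1}{428}} \left(1 + 2 \cdot 654 \cdot \frac{1}{428}\right)} = - \frac{1}{\frac{1}{1 + \frac{327}{214}} \left(1 + 2 \cdot \frac{327}{214}\right)} = - \frac{1}{\frac{1}{\frac{541}{214}} \left(1 + \frac{327}{107}\right)} = - \frac{1}{\frac{214}{541} \cdot \frac{434}{107}} = - \frac{1}{\frac{868}{541}} = \left(-1\right) \frac{541}{868} = - \frac{541}{868}$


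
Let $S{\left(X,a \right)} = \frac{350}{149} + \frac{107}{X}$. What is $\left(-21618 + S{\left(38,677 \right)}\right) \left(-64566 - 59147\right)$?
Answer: $\frac{15138991524449}{5662} \approx 2.6738 \cdot 10^{9}$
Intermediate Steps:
$S{\left(X,a \right)} = \frac{350}{149} + \frac{107}{X}$ ($S{\left(X,a \right)} = 350 \cdot \frac{1}{149} + \frac{107}{X} = \frac{350}{149} + \frac{107}{X}$)
$\left(-21618 + S{\left(38,677 \right)}\right) \left(-64566 - 59147\right) = \left(-21618 + \left(\frac{350}{149} + \frac{107}{38}\right)\right) \left(-64566 - 59147\right) = \left(-21618 + \left(\frac{350}{149} + 107 \cdot \frac{1}{38}\right)\right) \left(-123713\right) = \left(-21618 + \left(\frac{350}{149} + \frac{107}{38}\right)\right) \left(-123713\right) = \left(-21618 + \frac{29243}{5662}\right) \left(-123713\right) = \left(- \frac{122371873}{5662}\right) \left(-123713\right) = \frac{15138991524449}{5662}$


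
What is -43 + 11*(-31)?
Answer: -384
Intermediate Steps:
-43 + 11*(-31) = -43 - 341 = -384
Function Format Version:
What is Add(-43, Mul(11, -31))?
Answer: -384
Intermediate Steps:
Add(-43, Mul(11, -31)) = Add(-43, -341) = -384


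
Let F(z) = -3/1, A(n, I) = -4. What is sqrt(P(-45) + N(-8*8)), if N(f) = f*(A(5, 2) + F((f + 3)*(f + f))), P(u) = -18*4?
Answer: 2*sqrt(94) ≈ 19.391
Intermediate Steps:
F(z) = -3 (F(z) = -3*1 = -3)
P(u) = -72
N(f) = -7*f (N(f) = f*(-4 - 3) = f*(-7) = -7*f)
sqrt(P(-45) + N(-8*8)) = sqrt(-72 - (-56)*8) = sqrt(-72 - 7*(-64)) = sqrt(-72 + 448) = sqrt(376) = 2*sqrt(94)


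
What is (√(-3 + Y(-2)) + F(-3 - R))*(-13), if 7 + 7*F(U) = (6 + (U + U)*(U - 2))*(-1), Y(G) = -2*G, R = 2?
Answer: 988/7 ≈ 141.14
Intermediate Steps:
F(U) = -13/7 - 2*U*(-2 + U)/7 (F(U) = -1 + ((6 + (U + U)*(U - 2))*(-1))/7 = -1 + ((6 + (2*U)*(-2 + U))*(-1))/7 = -1 + ((6 + 2*U*(-2 + U))*(-1))/7 = -1 + (-6 - 2*U*(-2 + U))/7 = -1 + (-6/7 - 2*U*(-2 + U)/7) = -13/7 - 2*U*(-2 + U)/7)
(√(-3 + Y(-2)) + F(-3 - R))*(-13) = (√(-3 - 2*(-2)) + (-13/7 - 2*(-3 - 1*2)²/7 + 4*(-3 - 1*2)/7))*(-13) = (√(-3 + 4) + (-13/7 - 2*(-3 - 2)²/7 + 4*(-3 - 2)/7))*(-13) = (√1 + (-13/7 - 2/7*(-5)² + (4/7)*(-5)))*(-13) = (1 + (-13/7 - 2/7*25 - 20/7))*(-13) = (1 + (-13/7 - 50/7 - 20/7))*(-13) = (1 - 83/7)*(-13) = -76/7*(-13) = 988/7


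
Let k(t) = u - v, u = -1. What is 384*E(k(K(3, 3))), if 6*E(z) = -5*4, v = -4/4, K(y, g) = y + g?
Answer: -1280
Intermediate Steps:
K(y, g) = g + y
v = -1 (v = -4*¼ = -1)
k(t) = 0 (k(t) = -1 - 1*(-1) = -1 + 1 = 0)
E(z) = -10/3 (E(z) = (-5*4)/6 = (⅙)*(-20) = -10/3)
384*E(k(K(3, 3))) = 384*(-10/3) = -1280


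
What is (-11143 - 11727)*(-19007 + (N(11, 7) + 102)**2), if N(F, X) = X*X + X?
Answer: -136236590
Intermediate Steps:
N(F, X) = X + X**2 (N(F, X) = X**2 + X = X + X**2)
(-11143 - 11727)*(-19007 + (N(11, 7) + 102)**2) = (-11143 - 11727)*(-19007 + (7*(1 + 7) + 102)**2) = -22870*(-19007 + (7*8 + 102)**2) = -22870*(-19007 + (56 + 102)**2) = -22870*(-19007 + 158**2) = -22870*(-19007 + 24964) = -22870*5957 = -136236590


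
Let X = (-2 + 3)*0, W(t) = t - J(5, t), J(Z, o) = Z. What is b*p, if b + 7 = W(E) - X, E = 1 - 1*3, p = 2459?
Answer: -34426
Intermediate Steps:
E = -2 (E = 1 - 3 = -2)
W(t) = -5 + t (W(t) = t - 1*5 = t - 5 = -5 + t)
X = 0 (X = 1*0 = 0)
b = -14 (b = -7 + ((-5 - 2) - 1*0) = -7 + (-7 + 0) = -7 - 7 = -14)
b*p = -14*2459 = -34426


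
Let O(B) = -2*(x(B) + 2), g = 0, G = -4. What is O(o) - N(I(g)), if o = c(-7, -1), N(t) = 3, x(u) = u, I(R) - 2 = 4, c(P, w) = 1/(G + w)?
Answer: -33/5 ≈ -6.6000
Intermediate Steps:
c(P, w) = 1/(-4 + w)
I(R) = 6 (I(R) = 2 + 4 = 6)
o = -1/5 (o = 1/(-4 - 1) = 1/(-5) = -1/5 ≈ -0.20000)
O(B) = -4 - 2*B (O(B) = -2*(B + 2) = -2*(2 + B) = -4 - 2*B)
O(o) - N(I(g)) = (-4 - 2*(-1/5)) - 1*3 = (-4 + 2/5) - 3 = -18/5 - 3 = -33/5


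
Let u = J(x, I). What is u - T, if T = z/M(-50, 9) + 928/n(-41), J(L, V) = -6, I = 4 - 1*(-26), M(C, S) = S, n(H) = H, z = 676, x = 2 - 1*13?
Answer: -21578/369 ≈ -58.477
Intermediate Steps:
x = -11 (x = 2 - 13 = -11)
I = 30 (I = 4 + 26 = 30)
T = 19364/369 (T = 676/9 + 928/(-41) = 676*(1/9) + 928*(-1/41) = 676/9 - 928/41 = 19364/369 ≈ 52.477)
u = -6
u - T = -6 - 1*19364/369 = -6 - 19364/369 = -21578/369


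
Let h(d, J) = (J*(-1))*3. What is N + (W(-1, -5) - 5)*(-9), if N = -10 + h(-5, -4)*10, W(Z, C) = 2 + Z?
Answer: 146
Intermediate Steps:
h(d, J) = -3*J (h(d, J) = -J*3 = -3*J)
N = 110 (N = -10 - 3*(-4)*10 = -10 + 12*10 = -10 + 120 = 110)
N + (W(-1, -5) - 5)*(-9) = 110 + ((2 - 1) - 5)*(-9) = 110 + (1 - 5)*(-9) = 110 - 4*(-9) = 110 + 36 = 146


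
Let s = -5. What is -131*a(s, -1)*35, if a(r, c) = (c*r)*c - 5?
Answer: 45850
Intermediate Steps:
a(r, c) = -5 + r*c**2 (a(r, c) = r*c**2 - 5 = -5 + r*c**2)
-131*a(s, -1)*35 = -131*(-5 - 5*(-1)**2)*35 = -131*(-5 - 5*1)*35 = -131*(-5 - 5)*35 = -(-1310)*35 = -131*(-350) = 45850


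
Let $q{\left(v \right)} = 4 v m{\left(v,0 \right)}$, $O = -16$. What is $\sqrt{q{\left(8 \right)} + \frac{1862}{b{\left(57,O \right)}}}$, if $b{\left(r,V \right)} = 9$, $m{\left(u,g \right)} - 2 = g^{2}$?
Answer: $\frac{\sqrt{2438}}{3} \approx 16.459$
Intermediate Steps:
$m{\left(u,g \right)} = 2 + g^{2}$
$q{\left(v \right)} = 8 v$ ($q{\left(v \right)} = 4 v \left(2 + 0^{2}\right) = 4 v \left(2 + 0\right) = 4 v 2 = 8 v$)
$\sqrt{q{\left(8 \right)} + \frac{1862}{b{\left(57,O \right)}}} = \sqrt{8 \cdot 8 + \frac{1862}{9}} = \sqrt{64 + 1862 \cdot \frac{1}{9}} = \sqrt{64 + \frac{1862}{9}} = \sqrt{\frac{2438}{9}} = \frac{\sqrt{2438}}{3}$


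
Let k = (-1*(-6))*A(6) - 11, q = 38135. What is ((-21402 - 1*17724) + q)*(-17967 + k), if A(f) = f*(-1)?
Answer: 17851874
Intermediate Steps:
A(f) = -f
k = -47 (k = (-1*(-6))*(-1*6) - 11 = 6*(-6) - 11 = -36 - 11 = -47)
((-21402 - 1*17724) + q)*(-17967 + k) = ((-21402 - 1*17724) + 38135)*(-17967 - 47) = ((-21402 - 17724) + 38135)*(-18014) = (-39126 + 38135)*(-18014) = -991*(-18014) = 17851874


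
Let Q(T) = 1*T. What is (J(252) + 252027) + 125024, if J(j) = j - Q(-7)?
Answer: 377310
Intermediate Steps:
Q(T) = T
J(j) = 7 + j (J(j) = j - 1*(-7) = j + 7 = 7 + j)
(J(252) + 252027) + 125024 = ((7 + 252) + 252027) + 125024 = (259 + 252027) + 125024 = 252286 + 125024 = 377310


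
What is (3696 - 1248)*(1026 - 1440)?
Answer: -1013472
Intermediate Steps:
(3696 - 1248)*(1026 - 1440) = 2448*(-414) = -1013472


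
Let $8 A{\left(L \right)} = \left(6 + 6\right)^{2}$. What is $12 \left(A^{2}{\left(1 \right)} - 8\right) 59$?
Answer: $223728$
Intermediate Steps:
$A{\left(L \right)} = 18$ ($A{\left(L \right)} = \frac{\left(6 + 6\right)^{2}}{8} = \frac{12^{2}}{8} = \frac{1}{8} \cdot 144 = 18$)
$12 \left(A^{2}{\left(1 \right)} - 8\right) 59 = 12 \left(18^{2} - 8\right) 59 = 12 \left(324 - 8\right) 59 = 12 \cdot 316 \cdot 59 = 3792 \cdot 59 = 223728$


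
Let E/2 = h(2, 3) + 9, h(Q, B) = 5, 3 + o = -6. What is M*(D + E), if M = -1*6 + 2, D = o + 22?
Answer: -164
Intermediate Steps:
o = -9 (o = -3 - 6 = -9)
E = 28 (E = 2*(5 + 9) = 2*14 = 28)
D = 13 (D = -9 + 22 = 13)
M = -4 (M = -6 + 2 = -4)
M*(D + E) = -4*(13 + 28) = -4*41 = -164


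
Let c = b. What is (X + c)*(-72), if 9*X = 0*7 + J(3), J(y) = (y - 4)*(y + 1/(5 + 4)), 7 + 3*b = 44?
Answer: -7768/9 ≈ -863.11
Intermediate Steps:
b = 37/3 (b = -7/3 + (⅓)*44 = -7/3 + 44/3 = 37/3 ≈ 12.333)
c = 37/3 ≈ 12.333
J(y) = (-4 + y)*(⅑ + y) (J(y) = (-4 + y)*(y + 1/9) = (-4 + y)*(y + ⅑) = (-4 + y)*(⅑ + y))
X = -28/81 (X = (0*7 + (-4/9 + 3² - 35/9*3))/9 = (0 + (-4/9 + 9 - 35/3))/9 = (0 - 28/9)/9 = (⅑)*(-28/9) = -28/81 ≈ -0.34568)
(X + c)*(-72) = (-28/81 + 37/3)*(-72) = (971/81)*(-72) = -7768/9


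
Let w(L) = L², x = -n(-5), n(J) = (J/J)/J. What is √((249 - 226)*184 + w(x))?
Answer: √105801/5 ≈ 65.054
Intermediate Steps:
n(J) = 1/J
x = ⅕ (x = -1/(-5) = -1*(-⅕) = ⅕ ≈ 0.20000)
√((249 - 226)*184 + w(x)) = √((249 - 226)*184 + (⅕)²) = √(23*184 + 1/25) = √(4232 + 1/25) = √(105801/25) = √105801/5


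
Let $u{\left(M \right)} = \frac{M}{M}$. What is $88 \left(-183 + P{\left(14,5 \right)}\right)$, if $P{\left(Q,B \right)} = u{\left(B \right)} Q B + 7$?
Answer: $-9328$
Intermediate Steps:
$u{\left(M \right)} = 1$
$P{\left(Q,B \right)} = 7 + B Q$ ($P{\left(Q,B \right)} = 1 Q B + 7 = Q B + 7 = B Q + 7 = 7 + B Q$)
$88 \left(-183 + P{\left(14,5 \right)}\right) = 88 \left(-183 + \left(7 + 5 \cdot 14\right)\right) = 88 \left(-183 + \left(7 + 70\right)\right) = 88 \left(-183 + 77\right) = 88 \left(-106\right) = -9328$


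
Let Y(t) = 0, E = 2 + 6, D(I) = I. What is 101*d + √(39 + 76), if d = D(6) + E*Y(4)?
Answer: 606 + √115 ≈ 616.72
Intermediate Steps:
E = 8
d = 6 (d = 6 + 8*0 = 6 + 0 = 6)
101*d + √(39 + 76) = 101*6 + √(39 + 76) = 606 + √115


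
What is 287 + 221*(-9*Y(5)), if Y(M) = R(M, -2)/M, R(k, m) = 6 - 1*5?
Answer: -554/5 ≈ -110.80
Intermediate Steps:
R(k, m) = 1 (R(k, m) = 6 - 5 = 1)
Y(M) = 1/M
287 + 221*(-9*Y(5)) = 287 + 221*(-9/5) = 287 - 1989/5 = -554/5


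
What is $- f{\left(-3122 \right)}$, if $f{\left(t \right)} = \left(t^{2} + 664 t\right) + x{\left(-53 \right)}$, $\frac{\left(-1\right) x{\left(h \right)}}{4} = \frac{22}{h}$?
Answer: $- \frac{406715516}{53} \approx -7.6739 \cdot 10^{6}$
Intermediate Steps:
$x{\left(h \right)} = - \frac{88}{h}$ ($x{\left(h \right)} = - 4 \frac{22}{h} = - \frac{88}{h}$)
$f{\left(t \right)} = \frac{88}{53} + t^{2} + 664 t$ ($f{\left(t \right)} = \left(t^{2} + 664 t\right) - \frac{88}{-53} = \left(t^{2} + 664 t\right) - - \frac{88}{53} = \left(t^{2} + 664 t\right) + \frac{88}{53} = \frac{88}{53} + t^{2} + 664 t$)
$- f{\left(-3122 \right)} = - (\frac{88}{53} + \left(-3122\right)^{2} + 664 \left(-3122\right)) = - (\frac{88}{53} + 9746884 - 2073008) = \left(-1\right) \frac{406715516}{53} = - \frac{406715516}{53}$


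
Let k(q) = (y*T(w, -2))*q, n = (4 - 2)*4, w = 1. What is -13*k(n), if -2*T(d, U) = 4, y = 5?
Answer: 1040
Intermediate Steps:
T(d, U) = -2 (T(d, U) = -½*4 = -2)
n = 8 (n = 2*4 = 8)
k(q) = -10*q (k(q) = (5*(-2))*q = -10*q)
-13*k(n) = -(-130)*8 = -13*(-80) = 1040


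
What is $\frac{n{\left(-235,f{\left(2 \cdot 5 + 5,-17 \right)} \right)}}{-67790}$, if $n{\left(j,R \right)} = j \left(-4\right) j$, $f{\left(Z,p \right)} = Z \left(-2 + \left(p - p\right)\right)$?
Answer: $\frac{22090}{6779} \approx 3.2586$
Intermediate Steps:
$f{\left(Z,p \right)} = - 2 Z$ ($f{\left(Z,p \right)} = Z \left(-2 + 0\right) = Z \left(-2\right) = - 2 Z$)
$n{\left(j,R \right)} = - 4 j^{2}$ ($n{\left(j,R \right)} = - 4 j j = - 4 j^{2}$)
$\frac{n{\left(-235,f{\left(2 \cdot 5 + 5,-17 \right)} \right)}}{-67790} = \frac{\left(-4\right) \left(-235\right)^{2}}{-67790} = \left(-4\right) 55225 \left(- \frac{1}{67790}\right) = \left(-220900\right) \left(- \frac{1}{67790}\right) = \frac{22090}{6779}$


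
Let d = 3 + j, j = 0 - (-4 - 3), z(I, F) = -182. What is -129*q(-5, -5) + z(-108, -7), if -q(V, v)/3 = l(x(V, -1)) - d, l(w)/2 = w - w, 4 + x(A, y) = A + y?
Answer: -4052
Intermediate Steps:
x(A, y) = -4 + A + y (x(A, y) = -4 + (A + y) = -4 + A + y)
l(w) = 0 (l(w) = 2*(w - w) = 2*0 = 0)
j = 7 (j = 0 - 1*(-7) = 0 + 7 = 7)
d = 10 (d = 3 + 7 = 10)
q(V, v) = 30 (q(V, v) = -3*(0 - 1*10) = -3*(0 - 10) = -3*(-10) = 30)
-129*q(-5, -5) + z(-108, -7) = -129*30 - 182 = -3870 - 182 = -4052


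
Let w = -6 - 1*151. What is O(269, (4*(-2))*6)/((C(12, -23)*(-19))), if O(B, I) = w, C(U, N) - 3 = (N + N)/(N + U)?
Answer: 1727/1501 ≈ 1.1506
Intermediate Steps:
C(U, N) = 3 + 2*N/(N + U) (C(U, N) = 3 + (N + N)/(N + U) = 3 + (2*N)/(N + U) = 3 + 2*N/(N + U))
w = -157 (w = -6 - 151 = -157)
O(B, I) = -157
O(269, (4*(-2))*6)/((C(12, -23)*(-19))) = -157*(-(-23 + 12)/(19*(3*12 + 5*(-23)))) = -157*11/(19*(36 - 115)) = -157/(-1/11*(-79)*(-19)) = -157/((79/11)*(-19)) = -157/(-1501/11) = -157*(-11/1501) = 1727/1501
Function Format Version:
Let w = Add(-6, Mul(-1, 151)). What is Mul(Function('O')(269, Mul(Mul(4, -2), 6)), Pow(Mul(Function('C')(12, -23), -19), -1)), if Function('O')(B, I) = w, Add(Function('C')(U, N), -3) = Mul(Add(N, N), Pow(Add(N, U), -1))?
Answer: Rational(1727, 1501) ≈ 1.1506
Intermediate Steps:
Function('C')(U, N) = Add(3, Mul(2, N, Pow(Add(N, U), -1))) (Function('C')(U, N) = Add(3, Mul(Add(N, N), Pow(Add(N, U), -1))) = Add(3, Mul(Mul(2, N), Pow(Add(N, U), -1))) = Add(3, Mul(2, N, Pow(Add(N, U), -1))))
w = -157 (w = Add(-6, -151) = -157)
Function('O')(B, I) = -157
Mul(Function('O')(269, Mul(Mul(4, -2), 6)), Pow(Mul(Function('C')(12, -23), -19), -1)) = Mul(-157, Pow(Mul(Mul(Pow(Add(-23, 12), -1), Add(Mul(3, 12), Mul(5, -23))), -19), -1)) = Mul(-157, Pow(Mul(Mul(Pow(-11, -1), Add(36, -115)), -19), -1)) = Mul(-157, Pow(Mul(Mul(Rational(-1, 11), -79), -19), -1)) = Mul(-157, Pow(Mul(Rational(79, 11), -19), -1)) = Mul(-157, Pow(Rational(-1501, 11), -1)) = Mul(-157, Rational(-11, 1501)) = Rational(1727, 1501)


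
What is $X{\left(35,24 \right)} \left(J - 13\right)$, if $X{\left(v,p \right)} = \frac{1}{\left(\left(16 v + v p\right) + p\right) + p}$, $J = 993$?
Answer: $\frac{245}{362} \approx 0.6768$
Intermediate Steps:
$X{\left(v,p \right)} = \frac{1}{2 p + 16 v + p v}$ ($X{\left(v,p \right)} = \frac{1}{\left(\left(16 v + p v\right) + p\right) + p} = \frac{1}{\left(p + 16 v + p v\right) + p} = \frac{1}{2 p + 16 v + p v}$)
$X{\left(35,24 \right)} \left(J - 13\right) = \frac{993 - 13}{2 \cdot 24 + 16 \cdot 35 + 24 \cdot 35} = \frac{1}{48 + 560 + 840} \cdot 980 = \frac{1}{1448} \cdot 980 = \frac{245}{362}$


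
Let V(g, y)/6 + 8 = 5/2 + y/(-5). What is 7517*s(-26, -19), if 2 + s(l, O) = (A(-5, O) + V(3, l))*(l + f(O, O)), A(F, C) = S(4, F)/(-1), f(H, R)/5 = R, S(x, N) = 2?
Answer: 17206413/5 ≈ 3.4413e+6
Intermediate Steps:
f(H, R) = 5*R
V(g, y) = -33 - 6*y/5 (V(g, y) = -48 + 6*(5/2 + y/(-5)) = -48 + 6*(5*(½) + y*(-⅕)) = -48 + 6*(5/2 - y/5) = -48 + (15 - 6*y/5) = -33 - 6*y/5)
A(F, C) = -2 (A(F, C) = 2/(-1) = 2*(-1) = -2)
s(l, O) = -2 + (-35 - 6*l/5)*(l + 5*O) (s(l, O) = -2 + (-2 + (-33 - 6*l/5))*(l + 5*O) = -2 + (-35 - 6*l/5)*(l + 5*O))
7517*s(-26, -19) = 7517*(-2 - 175*(-19) - 35*(-26) - 6/5*(-26)² - 6*(-19)*(-26)) = 7517*(-2 + 3325 + 910 - 6/5*676 - 2964) = 7517*(-2 + 3325 + 910 - 4056/5 - 2964) = 7517*(2289/5) = 17206413/5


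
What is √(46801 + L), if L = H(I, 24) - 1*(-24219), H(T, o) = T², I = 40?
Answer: 2*√18155 ≈ 269.48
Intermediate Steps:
L = 25819 (L = 40² - 1*(-24219) = 1600 + 24219 = 25819)
√(46801 + L) = √(46801 + 25819) = √72620 = 2*√18155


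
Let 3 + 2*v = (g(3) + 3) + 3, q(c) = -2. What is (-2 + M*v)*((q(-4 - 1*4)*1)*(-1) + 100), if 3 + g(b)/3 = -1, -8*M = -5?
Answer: -3927/8 ≈ -490.88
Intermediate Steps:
M = 5/8 (M = -⅛*(-5) = 5/8 ≈ 0.62500)
g(b) = -12 (g(b) = -9 + 3*(-1) = -9 - 3 = -12)
v = -9/2 (v = -3/2 + ((-12 + 3) + 3)/2 = -3/2 + (-9 + 3)/2 = -3/2 + (½)*(-6) = -3/2 - 3 = -9/2 ≈ -4.5000)
(-2 + M*v)*((q(-4 - 1*4)*1)*(-1) + 100) = (-2 + (5/8)*(-9/2))*(-2*1*(-1) + 100) = (-2 - 45/16)*(-2*(-1) + 100) = -77*(2 + 100)/16 = -77/16*102 = -3927/8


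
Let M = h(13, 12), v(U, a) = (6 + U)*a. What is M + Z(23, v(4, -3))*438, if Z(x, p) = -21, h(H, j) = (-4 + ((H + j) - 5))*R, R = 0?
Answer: -9198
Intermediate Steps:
h(H, j) = 0 (h(H, j) = (-4 + ((H + j) - 5))*0 = (-4 + (-5 + H + j))*0 = (-9 + H + j)*0 = 0)
v(U, a) = a*(6 + U)
M = 0
M + Z(23, v(4, -3))*438 = 0 - 21*438 = 0 - 9198 = -9198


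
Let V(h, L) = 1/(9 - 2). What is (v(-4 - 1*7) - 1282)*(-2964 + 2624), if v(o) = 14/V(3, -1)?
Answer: 402560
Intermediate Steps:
V(h, L) = ⅐ (V(h, L) = 1/7 = ⅐)
v(o) = 98 (v(o) = 14/(⅐) = 14*7 = 98)
(v(-4 - 1*7) - 1282)*(-2964 + 2624) = (98 - 1282)*(-2964 + 2624) = -1184*(-340) = 402560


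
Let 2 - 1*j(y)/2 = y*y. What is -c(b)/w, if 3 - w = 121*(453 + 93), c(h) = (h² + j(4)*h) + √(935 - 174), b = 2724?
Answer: 2447968/22021 + √761/66063 ≈ 111.17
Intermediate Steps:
j(y) = 4 - 2*y² (j(y) = 4 - 2*y*y = 4 - 2*y²)
c(h) = √761 + h² - 28*h (c(h) = (h² + (4 - 2*4²)*h) + √(935 - 174) = (h² + (4 - 2*16)*h) + √761 = (h² + (4 - 32)*h) + √761 = (h² - 28*h) + √761 = √761 + h² - 28*h)
w = -66063 (w = 3 - 121*(453 + 93) = 3 - 121*546 = 3 - 1*66066 = 3 - 66066 = -66063)
-c(b)/w = -(√761 + 2724² - 28*2724)/(-66063) = -(√761 + 7420176 - 76272)*(-1)/66063 = -(7343904 + √761)*(-1)/66063 = -(-2447968/22021 - √761/66063) = 2447968/22021 + √761/66063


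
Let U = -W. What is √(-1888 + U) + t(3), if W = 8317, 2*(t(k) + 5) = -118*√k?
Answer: -5 - 59*√3 + I*√10205 ≈ -107.19 + 101.02*I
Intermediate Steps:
t(k) = -5 - 59*√k (t(k) = -5 + (-118*√k)/2 = -5 - 59*√k)
U = -8317 (U = -1*8317 = -8317)
√(-1888 + U) + t(3) = √(-1888 - 8317) + (-5 - 59*√3) = √(-10205) + (-5 - 59*√3) = I*√10205 + (-5 - 59*√3) = -5 - 59*√3 + I*√10205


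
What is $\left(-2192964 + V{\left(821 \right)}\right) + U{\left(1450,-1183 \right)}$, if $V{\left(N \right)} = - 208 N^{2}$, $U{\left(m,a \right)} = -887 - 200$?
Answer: $-142394579$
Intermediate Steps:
$U{\left(m,a \right)} = -1087$ ($U{\left(m,a \right)} = -887 - 200 = -1087$)
$\left(-2192964 + V{\left(821 \right)}\right) + U{\left(1450,-1183 \right)} = \left(-2192964 - 208 \cdot 821^{2}\right) - 1087 = \left(-2192964 - 140200528\right) - 1087 = -142393492 - 1087 = -142394579$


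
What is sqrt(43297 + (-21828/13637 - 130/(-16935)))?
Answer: sqrt(92365524600293581611)/46188519 ≈ 208.08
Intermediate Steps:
sqrt(43297 + (-21828/13637 - 130/(-16935))) = sqrt(43297 + (-21828*1/13637 - 130*(-1/16935))) = sqrt(43297 + (-21828/13637 + 26/3387)) = sqrt(43297 - 73576874/46188519) = sqrt(1999750730269/46188519) = sqrt(92365524600293581611)/46188519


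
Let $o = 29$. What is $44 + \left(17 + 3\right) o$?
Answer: $624$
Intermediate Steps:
$44 + \left(17 + 3\right) o = 44 + \left(17 + 3\right) 29 = 44 + 20 \cdot 29 = 44 + 580 = 624$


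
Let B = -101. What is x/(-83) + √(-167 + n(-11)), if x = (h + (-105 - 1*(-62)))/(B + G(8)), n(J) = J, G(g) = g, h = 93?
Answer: 50/7719 + I*√178 ≈ 0.0064775 + 13.342*I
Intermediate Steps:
x = -50/93 (x = (93 + (-105 - 1*(-62)))/(-101 + 8) = (93 + (-105 + 62))/(-93) = (93 - 43)*(-1/93) = 50*(-1/93) = -50/93 ≈ -0.53763)
x/(-83) + √(-167 + n(-11)) = -50/93/(-83) + √(-167 - 11) = -1/83*(-50/93) + √(-178) = 50/7719 + I*√178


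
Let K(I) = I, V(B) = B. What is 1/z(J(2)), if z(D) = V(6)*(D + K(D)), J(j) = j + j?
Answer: 1/48 ≈ 0.020833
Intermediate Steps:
J(j) = 2*j
z(D) = 12*D (z(D) = 6*(D + D) = 6*(2*D) = 12*D)
1/z(J(2)) = 1/(12*(2*2)) = 1/(12*4) = 1/48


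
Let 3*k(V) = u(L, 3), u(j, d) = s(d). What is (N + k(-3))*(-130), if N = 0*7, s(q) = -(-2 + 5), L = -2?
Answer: 130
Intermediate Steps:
s(q) = -3 (s(q) = -1*3 = -3)
u(j, d) = -3
k(V) = -1 (k(V) = (⅓)*(-3) = -1)
N = 0
(N + k(-3))*(-130) = (0 - 1)*(-130) = -1*(-130) = 130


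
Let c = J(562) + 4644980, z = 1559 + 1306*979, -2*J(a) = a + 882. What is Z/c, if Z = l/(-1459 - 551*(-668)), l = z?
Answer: 142237/189180753458 ≈ 7.5186e-7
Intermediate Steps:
J(a) = -441 - a/2 (J(a) = -(a + 882)/2 = -(882 + a)/2 = -441 - a/2)
z = 1280133 (z = 1559 + 1278574 = 1280133)
l = 1280133
Z = 426711/122203 (Z = 1280133/(-1459 - 551*(-668)) = 1280133/(-1459 + 368068) = 1280133/366609 = 1280133*(1/366609) = 426711/122203 ≈ 3.4918)
c = 4644258 (c = (-441 - ½*562) + 4644980 = (-441 - 281) + 4644980 = -722 + 4644980 = 4644258)
Z/c = (426711/122203)/4644258 = (426711/122203)*(1/4644258) = 142237/189180753458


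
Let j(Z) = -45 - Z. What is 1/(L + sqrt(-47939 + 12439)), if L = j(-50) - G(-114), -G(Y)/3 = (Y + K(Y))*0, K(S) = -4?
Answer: 1/7105 - 2*I*sqrt(355)/7105 ≈ 0.00014075 - 0.0053037*I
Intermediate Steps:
G(Y) = 0 (G(Y) = -3*(Y - 4)*0 = -3*(-4 + Y)*0 = -3*0 = 0)
L = 5 (L = (-45 - 1*(-50)) - 1*0 = (-45 + 50) + 0 = 5 + 0 = 5)
1/(L + sqrt(-47939 + 12439)) = 1/(5 + sqrt(-47939 + 12439)) = 1/(5 + sqrt(-35500)) = 1/(5 + 10*I*sqrt(355))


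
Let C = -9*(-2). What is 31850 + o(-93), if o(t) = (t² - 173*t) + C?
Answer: 56606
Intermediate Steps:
C = 18
o(t) = 18 + t² - 173*t (o(t) = (t² - 173*t) + 18 = 18 + t² - 173*t)
31850 + o(-93) = 31850 + (18 + (-93)² - 173*(-93)) = 31850 + (18 + 8649 + 16089) = 31850 + 24756 = 56606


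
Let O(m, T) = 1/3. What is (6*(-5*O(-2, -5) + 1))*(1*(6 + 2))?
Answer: -32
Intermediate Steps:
O(m, T) = ⅓
(6*(-5*O(-2, -5) + 1))*(1*(6 + 2)) = (6*(-5*⅓ + 1))*(1*(6 + 2)) = (6*(-5/3 + 1))*(1*8) = (6*(-⅔))*8 = -4*8 = -32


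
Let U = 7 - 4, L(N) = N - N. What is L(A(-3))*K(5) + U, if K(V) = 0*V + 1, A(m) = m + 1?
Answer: 3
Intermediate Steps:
A(m) = 1 + m
L(N) = 0
U = 3
K(V) = 1 (K(V) = 0 + 1 = 1)
L(A(-3))*K(5) + U = 0*1 + 3 = 0 + 3 = 3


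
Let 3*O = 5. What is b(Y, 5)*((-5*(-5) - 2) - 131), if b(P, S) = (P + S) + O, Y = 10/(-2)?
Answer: -180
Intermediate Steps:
O = 5/3 (O = (⅓)*5 = 5/3 ≈ 1.6667)
Y = -5 (Y = 10*(-½) = -5)
b(P, S) = 5/3 + P + S (b(P, S) = (P + S) + 5/3 = 5/3 + P + S)
b(Y, 5)*((-5*(-5) - 2) - 131) = (5/3 - 5 + 5)*((-5*(-5) - 2) - 131) = 5*((25 - 2) - 131)/3 = 5*(23 - 131)/3 = (5/3)*(-108) = -180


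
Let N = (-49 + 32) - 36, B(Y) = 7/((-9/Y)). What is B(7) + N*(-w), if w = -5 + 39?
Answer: 16169/9 ≈ 1796.6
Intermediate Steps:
B(Y) = -7*Y/9 (B(Y) = 7*(-Y/9) = -7*Y/9)
w = 34
N = -53 (N = -17 - 36 = -53)
B(7) + N*(-w) = -7/9*7 - (-53)*34 = -49/9 - 53*(-34) = -49/9 + 1802 = 16169/9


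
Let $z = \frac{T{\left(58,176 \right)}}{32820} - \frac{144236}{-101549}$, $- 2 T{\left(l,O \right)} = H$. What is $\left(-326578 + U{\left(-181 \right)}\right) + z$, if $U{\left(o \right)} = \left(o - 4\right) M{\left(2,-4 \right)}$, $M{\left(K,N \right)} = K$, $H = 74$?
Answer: $- \frac{1089660047206433}{3332838180} \approx -3.2695 \cdot 10^{5}$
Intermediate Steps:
$T{\left(l,O \right)} = -37$ ($T{\left(l,O \right)} = \left(- \frac{1}{2}\right) 74 = -37$)
$z = \frac{4730068207}{3332838180}$ ($z = - \frac{37}{32820} - \frac{144236}{-101549} = \left(-37\right) \frac{1}{32820} - - \frac{144236}{101549} = - \frac{37}{32820} + \frac{144236}{101549} = \frac{4730068207}{3332838180} \approx 1.4192$)
$U{\left(o \right)} = -8 + 2 o$ ($U{\left(o \right)} = \left(o - 4\right) 2 = \left(-4 + o\right) 2 = -8 + 2 o$)
$\left(-326578 + U{\left(-181 \right)}\right) + z = \left(-326578 + \left(-8 + 2 \left(-181\right)\right)\right) + \frac{4730068207}{3332838180} = \left(-326578 - 370\right) + \frac{4730068207}{3332838180} = -326948 + \frac{4730068207}{3332838180} = - \frac{1089660047206433}{3332838180}$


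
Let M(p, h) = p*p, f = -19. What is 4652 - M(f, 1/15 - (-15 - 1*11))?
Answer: 4291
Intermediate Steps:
M(p, h) = p**2
4652 - M(f, 1/15 - (-15 - 1*11)) = 4652 - 1*(-19)**2 = 4652 - 1*361 = 4652 - 361 = 4291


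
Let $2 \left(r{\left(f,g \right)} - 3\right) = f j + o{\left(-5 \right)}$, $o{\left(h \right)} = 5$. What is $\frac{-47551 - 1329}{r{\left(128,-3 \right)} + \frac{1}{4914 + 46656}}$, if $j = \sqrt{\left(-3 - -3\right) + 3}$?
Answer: $\frac{44685816528600}{2037440956919} - \frac{519978577248000 \sqrt{3}}{2037440956919} \approx -420.11$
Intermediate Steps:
$j = \sqrt{3}$ ($j = \sqrt{\left(-3 + 3\right) + 3} = \sqrt{0 + 3} = \sqrt{3} \approx 1.732$)
$r{\left(f,g \right)} = \frac{11}{2} + \frac{f \sqrt{3}}{2}$ ($r{\left(f,g \right)} = 3 + \frac{f \sqrt{3} + 5}{2} = 3 + \frac{5 + f \sqrt{3}}{2} = 3 + \left(\frac{5}{2} + \frac{f \sqrt{3}}{2}\right) = \frac{11}{2} + \frac{f \sqrt{3}}{2}$)
$\frac{-47551 - 1329}{r{\left(128,-3 \right)} + \frac{1}{4914 + 46656}} = \frac{-47551 - 1329}{\left(\frac{11}{2} + \frac{1}{2} \cdot 128 \sqrt{3}\right) + \frac{1}{4914 + 46656}} = - \frac{48880}{\left(\frac{11}{2} + 64 \sqrt{3}\right) + \frac{1}{51570}} = - \frac{48880}{\frac{141818}{25785} + 64 \sqrt{3}}$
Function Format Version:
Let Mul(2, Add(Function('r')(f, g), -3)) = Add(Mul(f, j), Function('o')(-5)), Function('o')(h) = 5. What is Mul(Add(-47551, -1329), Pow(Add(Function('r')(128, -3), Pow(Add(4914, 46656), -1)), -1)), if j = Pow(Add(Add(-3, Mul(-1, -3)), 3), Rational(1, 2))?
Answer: Add(Rational(44685816528600, 2037440956919), Mul(Rational(-519978577248000, 2037440956919), Pow(3, Rational(1, 2)))) ≈ -420.11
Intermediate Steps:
j = Pow(3, Rational(1, 2)) (j = Pow(Add(Add(-3, 3), 3), Rational(1, 2)) = Pow(Add(0, 3), Rational(1, 2)) = Pow(3, Rational(1, 2)) ≈ 1.7320)
Function('r')(f, g) = Add(Rational(11, 2), Mul(Rational(1, 2), f, Pow(3, Rational(1, 2)))) (Function('r')(f, g) = Add(3, Mul(Rational(1, 2), Add(Mul(f, Pow(3, Rational(1, 2))), 5))) = Add(3, Mul(Rational(1, 2), Add(5, Mul(f, Pow(3, Rational(1, 2)))))) = Add(3, Add(Rational(5, 2), Mul(Rational(1, 2), f, Pow(3, Rational(1, 2))))) = Add(Rational(11, 2), Mul(Rational(1, 2), f, Pow(3, Rational(1, 2)))))
Mul(Add(-47551, -1329), Pow(Add(Function('r')(128, -3), Pow(Add(4914, 46656), -1)), -1)) = Mul(Add(-47551, -1329), Pow(Add(Add(Rational(11, 2), Mul(Rational(1, 2), 128, Pow(3, Rational(1, 2)))), Pow(Add(4914, 46656), -1)), -1)) = Mul(-48880, Pow(Add(Add(Rational(11, 2), Mul(64, Pow(3, Rational(1, 2)))), Pow(51570, -1)), -1)) = Mul(-48880, Pow(Add(Add(Rational(11, 2), Mul(64, Pow(3, Rational(1, 2)))), Rational(1, 51570)), -1)) = Mul(-48880, Pow(Add(Rational(141818, 25785), Mul(64, Pow(3, Rational(1, 2)))), -1))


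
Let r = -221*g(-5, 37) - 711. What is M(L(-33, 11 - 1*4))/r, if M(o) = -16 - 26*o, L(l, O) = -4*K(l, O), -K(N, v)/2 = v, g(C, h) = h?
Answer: 184/1111 ≈ 0.16562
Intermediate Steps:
K(N, v) = -2*v
L(l, O) = 8*O (L(l, O) = -(-8)*O = 8*O)
r = -8888 (r = -221*37 - 711 = -8177 - 711 = -8888)
M(L(-33, 11 - 1*4))/r = (-16 - 208*(11 - 1*4))/(-8888) = (-16 - 208*(11 - 4))*(-1/8888) = (-16 - 208*7)*(-1/8888) = (-16 - 26*56)*(-1/8888) = (-16 - 1456)*(-1/8888) = -1472*(-1/8888) = 184/1111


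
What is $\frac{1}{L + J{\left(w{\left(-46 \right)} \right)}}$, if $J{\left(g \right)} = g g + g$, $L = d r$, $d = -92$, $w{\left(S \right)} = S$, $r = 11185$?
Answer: $- \frac{1}{1026950} \approx -9.7376 \cdot 10^{-7}$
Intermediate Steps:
$L = -1029020$ ($L = \left(-92\right) 11185 = -1029020$)
$J{\left(g \right)} = g + g^{2}$ ($J{\left(g \right)} = g^{2} + g = g + g^{2}$)
$\frac{1}{L + J{\left(w{\left(-46 \right)} \right)}} = \frac{1}{-1029020 - 46 \left(1 - 46\right)} = \frac{1}{-1029020 - -2070} = \frac{1}{-1029020 + 2070} = \frac{1}{-1026950} = - \frac{1}{1026950}$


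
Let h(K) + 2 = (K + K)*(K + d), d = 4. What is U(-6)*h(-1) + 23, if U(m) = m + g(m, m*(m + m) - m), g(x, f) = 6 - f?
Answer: 647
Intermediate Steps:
h(K) = -2 + 2*K*(4 + K) (h(K) = -2 + (K + K)*(K + 4) = -2 + (2*K)*(4 + K) = -2 + 2*K*(4 + K))
U(m) = 6 - 2*m² + 2*m (U(m) = m + (6 - (m*(m + m) - m)) = m + (6 - (m*(2*m) - m)) = m + (6 - (2*m² - m)) = m + (6 - (-m + 2*m²)) = m + (6 + (m - 2*m²)) = m + (6 + m - 2*m²) = 6 - 2*m² + 2*m)
U(-6)*h(-1) + 23 = (6 - 2*(-6)² + 2*(-6))*(-2 + 2*(-1)² + 8*(-1)) + 23 = (6 - 2*36 - 12)*(-2 + 2*1 - 8) + 23 = (6 - 72 - 12)*(-2 + 2 - 8) + 23 = -78*(-8) + 23 = 624 + 23 = 647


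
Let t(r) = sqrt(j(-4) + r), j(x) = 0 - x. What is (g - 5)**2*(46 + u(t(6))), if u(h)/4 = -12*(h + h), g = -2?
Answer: 2254 - 4704*sqrt(10) ≈ -12621.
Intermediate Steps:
j(x) = -x
t(r) = sqrt(4 + r) (t(r) = sqrt(-1*(-4) + r) = sqrt(4 + r))
u(h) = -96*h (u(h) = 4*(-12*(h + h)) = 4*(-24*h) = -96*h)
(g - 5)**2*(46 + u(t(6))) = (-2 - 5)**2*(46 - 96*sqrt(4 + 6)) = (-7)**2*(46 - 96*sqrt(10)) = 49*(46 - 96*sqrt(10)) = 2254 - 4704*sqrt(10)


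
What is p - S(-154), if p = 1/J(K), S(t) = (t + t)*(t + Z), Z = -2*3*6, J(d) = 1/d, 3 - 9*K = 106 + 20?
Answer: -175601/3 ≈ -58534.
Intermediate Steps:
K = -41/3 (K = ⅓ - (106 + 20)/9 = ⅓ - ⅑*126 = ⅓ - 14 = -41/3 ≈ -13.667)
Z = -36 (Z = -6*6 = -36)
S(t) = 2*t*(-36 + t) (S(t) = (t + t)*(t - 36) = (2*t)*(-36 + t) = 2*t*(-36 + t))
p = -41/3 (p = 1/(1/(-41/3)) = 1/(-3/41) = -41/3 ≈ -13.667)
p - S(-154) = -41/3 - 2*(-154)*(-36 - 154) = -41/3 - 2*(-154)*(-190) = -41/3 - 1*58520 = -41/3 - 58520 = -175601/3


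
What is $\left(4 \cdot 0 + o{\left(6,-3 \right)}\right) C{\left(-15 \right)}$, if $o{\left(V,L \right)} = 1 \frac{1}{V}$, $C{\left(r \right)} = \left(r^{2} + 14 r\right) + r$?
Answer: $0$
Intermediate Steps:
$C{\left(r \right)} = r^{2} + 15 r$
$o{\left(V,L \right)} = \frac{1}{V}$
$\left(4 \cdot 0 + o{\left(6,-3 \right)}\right) C{\left(-15 \right)} = \left(4 \cdot 0 + \frac{1}{6}\right) \left(- 15 \left(15 - 15\right)\right) = \left(0 + \frac{1}{6}\right) \left(\left(-15\right) 0\right) = \frac{1}{6} \cdot 0 = 0$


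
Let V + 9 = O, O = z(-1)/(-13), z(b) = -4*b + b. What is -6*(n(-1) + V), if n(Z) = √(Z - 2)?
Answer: 720/13 - 6*I*√3 ≈ 55.385 - 10.392*I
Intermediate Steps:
z(b) = -3*b
n(Z) = √(-2 + Z)
O = -3/13 (O = -3*(-1)/(-13) = 3*(-1/13) = -3/13 ≈ -0.23077)
V = -120/13 (V = -9 - 3/13 = -120/13 ≈ -9.2308)
-6*(n(-1) + V) = -6*(√(-2 - 1) - 120/13) = -6*(√(-3) - 120/13) = -6*(I*√3 - 120/13) = -6*(-120/13 + I*√3) = 720/13 - 6*I*√3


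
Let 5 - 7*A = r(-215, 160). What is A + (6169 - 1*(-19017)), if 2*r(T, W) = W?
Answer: 176227/7 ≈ 25175.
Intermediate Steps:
r(T, W) = W/2
A = -75/7 (A = 5/7 - 160/14 = 5/7 - 1/7*80 = 5/7 - 80/7 = -75/7 ≈ -10.714)
A + (6169 - 1*(-19017)) = -75/7 + (6169 - 1*(-19017)) = -75/7 + (6169 + 19017) = -75/7 + 25186 = 176227/7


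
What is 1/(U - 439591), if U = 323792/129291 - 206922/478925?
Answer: -61920692175/27219650674969127 ≈ -2.2749e-6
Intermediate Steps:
U = 128318931298/61920692175 (U = 323792*(1/129291) - 206922*1/478925 = 323792/129291 - 206922/478925 = 128318931298/61920692175 ≈ 2.0723)
1/(U - 439591) = 1/(128318931298/61920692175 - 439591) = 1/(-27219650674969127/61920692175) = -61920692175/27219650674969127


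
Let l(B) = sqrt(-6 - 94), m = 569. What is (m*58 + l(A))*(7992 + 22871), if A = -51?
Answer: 1018540726 + 308630*I ≈ 1.0185e+9 + 3.0863e+5*I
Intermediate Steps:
l(B) = 10*I (l(B) = sqrt(-100) = 10*I)
(m*58 + l(A))*(7992 + 22871) = (569*58 + 10*I)*(7992 + 22871) = (33002 + 10*I)*30863 = 1018540726 + 308630*I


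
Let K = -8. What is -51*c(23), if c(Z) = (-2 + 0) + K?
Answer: 510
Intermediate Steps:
c(Z) = -10 (c(Z) = (-2 + 0) - 8 = -2 - 8 = -10)
-51*c(23) = -51*(-10) = 510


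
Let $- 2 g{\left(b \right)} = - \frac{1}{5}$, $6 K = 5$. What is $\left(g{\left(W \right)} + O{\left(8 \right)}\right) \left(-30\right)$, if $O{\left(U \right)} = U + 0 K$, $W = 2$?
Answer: $-243$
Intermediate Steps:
$K = \frac{5}{6}$ ($K = \frac{1}{6} \cdot 5 = \frac{5}{6} \approx 0.83333$)
$O{\left(U \right)} = U$ ($O{\left(U \right)} = U + 0 \cdot \frac{5}{6} = U + 0 = U$)
$g{\left(b \right)} = \frac{1}{10}$ ($g{\left(b \right)} = - \frac{\left(-1\right) \frac{1}{5}}{2} = \left(- \frac{1}{2}\right) \left(- \frac{1}{5}\right) = \frac{1}{10}$)
$\left(g{\left(W \right)} + O{\left(8 \right)}\right) \left(-30\right) = \left(\frac{1}{10} + 8\right) \left(-30\right) = \frac{81}{10} \left(-30\right) = -243$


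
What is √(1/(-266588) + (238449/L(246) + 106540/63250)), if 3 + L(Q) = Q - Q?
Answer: I*√2259785926657565826443/168616910 ≈ 281.92*I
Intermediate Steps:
L(Q) = -3 (L(Q) = -3 + (Q - Q) = -3 + 0 = -3)
√(1/(-266588) + (238449/L(246) + 106540/63250)) = √(1/(-266588) + (238449/(-3) + 106540/63250)) = √(-1/266588 + (238449*(-⅓) + 106540*(1/63250))) = √(-1/266588 + (-79483 + 10654/6325)) = √(-1/266588 - 502719321/6325) = √(-134018938353073/1686169100) = I*√2259785926657565826443/168616910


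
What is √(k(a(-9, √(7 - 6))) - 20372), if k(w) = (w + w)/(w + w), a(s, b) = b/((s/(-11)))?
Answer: I*√20371 ≈ 142.73*I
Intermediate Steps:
a(s, b) = -11*b/s (a(s, b) = b/((s*(-1/11))) = b/((-s/11)) = b*(-11/s) = -11*b/s)
k(w) = 1 (k(w) = (2*w)/((2*w)) = (2*w)*(1/(2*w)) = 1)
√(k(a(-9, √(7 - 6))) - 20372) = √(1 - 20372) = √(-20371) = I*√20371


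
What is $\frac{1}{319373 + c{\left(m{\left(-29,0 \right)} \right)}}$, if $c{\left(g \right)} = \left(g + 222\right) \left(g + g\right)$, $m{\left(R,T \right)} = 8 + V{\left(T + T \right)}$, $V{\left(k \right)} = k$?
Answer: $\frac{1}{323053} \approx 3.0955 \cdot 10^{-6}$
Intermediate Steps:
$m{\left(R,T \right)} = 8 + 2 T$ ($m{\left(R,T \right)} = 8 + \left(T + T\right) = 8 + 2 T$)
$c{\left(g \right)} = 2 g \left(222 + g\right)$ ($c{\left(g \right)} = \left(222 + g\right) 2 g = 2 g \left(222 + g\right)$)
$\frac{1}{319373 + c{\left(m{\left(-29,0 \right)} \right)}} = \frac{1}{319373 + 2 \left(8 + 2 \cdot 0\right) \left(222 + \left(8 + 2 \cdot 0\right)\right)} = \frac{1}{319373 + 2 \left(8 + 0\right) \left(222 + \left(8 + 0\right)\right)} = \frac{1}{319373 + 2 \cdot 8 \left(222 + 8\right)} = \frac{1}{319373 + 2 \cdot 8 \cdot 230} = \frac{1}{319373 + 3680} = \frac{1}{323053}$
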